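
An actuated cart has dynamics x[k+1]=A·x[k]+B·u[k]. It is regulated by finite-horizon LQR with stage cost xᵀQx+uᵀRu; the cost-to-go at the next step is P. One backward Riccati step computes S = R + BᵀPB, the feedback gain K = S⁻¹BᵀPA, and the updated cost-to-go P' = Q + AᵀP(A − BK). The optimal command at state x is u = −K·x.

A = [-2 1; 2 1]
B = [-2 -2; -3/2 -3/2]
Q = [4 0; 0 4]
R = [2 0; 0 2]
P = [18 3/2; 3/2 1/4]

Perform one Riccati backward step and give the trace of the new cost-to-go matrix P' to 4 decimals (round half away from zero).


BᵀP = [-38.2500 -3.3750; -38.2500 -3.3750]
S = R + BᵀPB = [2 0; 0 2] + [81.5625 81.5625; 81.5625 81.5625] = [83.5625 81.5625; 81.5625 83.5625]
BᵀPA = [69.7500 -41.6250; 69.7500 -41.6250]
K = S⁻¹·BᵀPA = [0.4224 -0.2521; 0.4224 -0.2521]
A−BK = [-0.3104 -0.0083; 3.2672 0.2438]
AᵀP(A−BK) = [2.0742 -0.3346; -0.3346 0.2642]
P' = Q + AᵀP(A−BK) = [6.0742 -0.3346; -0.3346 4.2642]
tr(P') = 10.3384

10.3384


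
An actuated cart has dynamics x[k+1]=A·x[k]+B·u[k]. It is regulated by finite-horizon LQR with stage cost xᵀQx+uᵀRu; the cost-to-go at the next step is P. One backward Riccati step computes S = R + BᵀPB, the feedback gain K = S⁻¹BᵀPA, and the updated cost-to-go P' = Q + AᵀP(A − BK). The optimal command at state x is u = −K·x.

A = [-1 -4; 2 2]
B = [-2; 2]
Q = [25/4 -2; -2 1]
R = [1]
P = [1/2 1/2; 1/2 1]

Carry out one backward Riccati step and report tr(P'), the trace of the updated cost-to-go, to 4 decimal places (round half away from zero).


11.0833

BᵀP = [0.0000 1.0000]
S = R + BᵀPB = [1] + [2.0000] = [3.0000]
BᵀPA = [2.0000 2.0000]
K = S⁻¹·BᵀPA = [0.6667 0.6667]
A−BK = [0.3333 -2.6667; 0.6667 0.6667]
AᵀP(A−BK) = [1.1667 -0.3333; -0.3333 2.6667]
P' = Q + AᵀP(A−BK) = [7.4167 -2.3333; -2.3333 3.6667]
tr(P') = 11.0833


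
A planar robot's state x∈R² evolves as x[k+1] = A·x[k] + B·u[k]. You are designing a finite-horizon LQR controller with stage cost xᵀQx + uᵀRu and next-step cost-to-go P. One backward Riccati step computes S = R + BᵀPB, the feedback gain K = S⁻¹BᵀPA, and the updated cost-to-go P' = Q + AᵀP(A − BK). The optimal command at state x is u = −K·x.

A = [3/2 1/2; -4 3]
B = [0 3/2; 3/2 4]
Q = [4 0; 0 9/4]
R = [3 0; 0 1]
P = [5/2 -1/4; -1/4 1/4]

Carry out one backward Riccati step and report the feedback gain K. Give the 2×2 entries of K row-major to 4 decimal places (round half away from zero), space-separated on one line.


BᵀP = [-0.3750 0.3750; 2.7500 0.6250]
S = R + BᵀPB = [3 0; 0 1] + [0.5625 0.9375; 0.9375 6.6250] = [3.5625 0.9375; 0.9375 7.6250]
BᵀPA = [-2.0625 0.9375; 1.6250 3.2500]
K = S⁻¹·BᵀPA = [-0.6563 0.1560; 0.2938 0.4070]
A−BK = [1.0593 -0.1106; -4.1908 1.1378]
AᵀP(A−BK) = [10.7940 -2.0896; -2.0896 0.6558]
P' = Q + AᵀP(A−BK) = [14.7940 -2.0896; -2.0896 2.9058]
tr(P') = 17.6998

-0.6563 0.1560 0.2938 0.4070


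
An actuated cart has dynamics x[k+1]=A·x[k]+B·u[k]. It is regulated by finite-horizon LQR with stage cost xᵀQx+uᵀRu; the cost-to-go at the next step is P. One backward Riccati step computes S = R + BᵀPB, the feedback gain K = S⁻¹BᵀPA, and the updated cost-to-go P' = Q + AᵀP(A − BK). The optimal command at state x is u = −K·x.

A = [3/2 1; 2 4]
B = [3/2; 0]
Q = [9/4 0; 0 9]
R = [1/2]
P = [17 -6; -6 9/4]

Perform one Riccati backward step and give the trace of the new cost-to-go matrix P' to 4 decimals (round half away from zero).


14.0726

BᵀP = [25.5000 -9.0000]
S = R + BᵀPB = [1/2] + [38.2500] = [38.7500]
BᵀPA = [20.2500 -10.5000]
K = S⁻¹·BᵀPA = [0.5226 -0.2710]
A−BK = [0.7161 1.4065; 2.0000 4.0000]
AᵀP(A−BK) = [0.6677 0.9871; 0.9871 2.1548]
P' = Q + AᵀP(A−BK) = [2.9177 0.9871; 0.9871 11.1548]
tr(P') = 14.0726


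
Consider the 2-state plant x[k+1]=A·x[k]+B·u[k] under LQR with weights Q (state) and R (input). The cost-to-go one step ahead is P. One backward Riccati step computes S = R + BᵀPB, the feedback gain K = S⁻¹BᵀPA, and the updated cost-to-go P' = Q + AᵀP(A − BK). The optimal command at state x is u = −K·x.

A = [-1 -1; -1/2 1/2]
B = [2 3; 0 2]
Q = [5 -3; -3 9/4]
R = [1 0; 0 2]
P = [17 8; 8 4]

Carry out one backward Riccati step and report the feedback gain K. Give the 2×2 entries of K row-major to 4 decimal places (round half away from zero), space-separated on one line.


-0.1970 -0.2313 -0.2120 -0.0749

BᵀP = [34.0000 16.0000; 67.0000 32.0000]
S = R + BᵀPB = [1 0; 0 2] + [68.0000 134.0000; 134.0000 265.0000] = [69.0000 134.0000; 134.0000 267.0000]
BᵀPA = [-42.0000 -26.0000; -83.0000 -51.0000]
K = S⁻¹·BᵀPA = [-0.1970 -0.2313; -0.2120 -0.0749]
A−BK = [0.0300 -0.3126; -0.0760 0.6499]
AᵀP(A−BK) = [0.1306 0.0664; 0.0664 0.1649]
P' = Q + AᵀP(A−BK) = [5.1306 -2.9336; -2.9336 2.4149]
tr(P') = 7.5455


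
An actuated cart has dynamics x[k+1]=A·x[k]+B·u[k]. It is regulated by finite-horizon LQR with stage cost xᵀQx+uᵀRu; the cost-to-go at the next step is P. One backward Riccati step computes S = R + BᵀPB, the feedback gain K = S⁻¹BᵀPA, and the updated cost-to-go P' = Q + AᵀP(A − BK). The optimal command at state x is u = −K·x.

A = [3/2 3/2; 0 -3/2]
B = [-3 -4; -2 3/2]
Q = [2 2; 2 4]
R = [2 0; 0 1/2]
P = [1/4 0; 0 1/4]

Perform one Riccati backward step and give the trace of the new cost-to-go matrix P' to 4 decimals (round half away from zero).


6.2843

BᵀP = [-0.7500 -0.5000; -1.0000 0.3750]
S = R + BᵀPB = [2 0; 0 1/2] + [3.2500 2.2500; 2.2500 4.5625] = [5.2500 2.2500; 2.2500 5.0625]
BᵀPA = [-1.1250 -0.3750; -1.5000 -2.0625]
K = S⁻¹·BᵀPA = [-0.1078 0.1275; -0.2484 -0.4641]
A−BK = [0.1830 0.0261; 0.1569 -0.5490]
AᵀP(A−BK) = [0.0686 0.0098; 0.0098 0.2157]
P' = Q + AᵀP(A−BK) = [2.0686 2.0098; 2.0098 4.2157]
tr(P') = 6.2843


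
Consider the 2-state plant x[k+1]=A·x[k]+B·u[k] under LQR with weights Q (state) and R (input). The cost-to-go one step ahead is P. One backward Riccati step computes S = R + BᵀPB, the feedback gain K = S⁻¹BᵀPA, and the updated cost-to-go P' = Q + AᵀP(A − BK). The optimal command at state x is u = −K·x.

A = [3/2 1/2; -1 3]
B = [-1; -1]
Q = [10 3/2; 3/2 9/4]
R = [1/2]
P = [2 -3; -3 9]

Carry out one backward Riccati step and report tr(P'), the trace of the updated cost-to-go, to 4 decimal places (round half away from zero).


BᵀP = [1.0000 -6.0000]
S = R + BᵀPB = [1/2] + [5.0000] = [5.5000]
BᵀPA = [7.5000 -17.5000]
K = S⁻¹·BᵀPA = [1.3636 -3.1818]
A−BK = [2.8636 -2.6818; 0.3636 -0.1818]
AᵀP(A−BK) = [12.2727 -13.6364; -13.6364 16.8182]
P' = Q + AᵀP(A−BK) = [22.2727 -12.1364; -12.1364 19.0682]
tr(P') = 41.3409

41.3409


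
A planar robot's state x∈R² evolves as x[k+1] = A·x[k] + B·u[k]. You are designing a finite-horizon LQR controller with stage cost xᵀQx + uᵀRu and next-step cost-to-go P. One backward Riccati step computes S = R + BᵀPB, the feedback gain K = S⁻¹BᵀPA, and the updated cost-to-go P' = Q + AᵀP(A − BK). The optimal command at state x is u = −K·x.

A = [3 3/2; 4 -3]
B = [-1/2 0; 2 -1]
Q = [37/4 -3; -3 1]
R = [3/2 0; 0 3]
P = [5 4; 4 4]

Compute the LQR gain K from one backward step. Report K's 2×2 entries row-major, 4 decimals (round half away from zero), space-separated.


BᵀP = [5.5000 6.0000; -4.0000 -4.0000]
S = R + BᵀPB = [3/2 0; 0 3] + [9.2500 -6.0000; -6.0000 4.0000] = [10.7500 -6.0000; -6.0000 7.0000]
BᵀPA = [40.5000 -9.7500; -28.0000 6.0000]
K = S⁻¹·BᵀPA = [2.9427 -0.8217; -1.4777 0.1529]
A−BK = [4.4713 1.0892; -3.3631 -1.2038]
AᵀP(A−BK) = [44.4459 0.0573; 0.0573 2.3217]
P' = Q + AᵀP(A−BK) = [53.6959 -2.9427; -2.9427 3.3217]
tr(P') = 57.0175

2.9427 -0.8217 -1.4777 0.1529


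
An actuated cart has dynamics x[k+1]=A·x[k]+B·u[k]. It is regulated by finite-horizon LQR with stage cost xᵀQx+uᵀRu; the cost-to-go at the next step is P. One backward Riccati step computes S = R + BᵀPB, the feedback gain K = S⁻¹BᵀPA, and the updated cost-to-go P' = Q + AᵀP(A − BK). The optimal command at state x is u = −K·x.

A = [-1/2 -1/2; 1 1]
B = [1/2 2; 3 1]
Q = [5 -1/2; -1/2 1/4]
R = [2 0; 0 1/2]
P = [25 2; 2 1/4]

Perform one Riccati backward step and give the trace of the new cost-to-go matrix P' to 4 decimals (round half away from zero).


BᵀP = [18.5000 1.7500; 52.0000 4.2500]
S = R + BᵀPB = [2 0; 0 1/2] + [14.5000 38.7500; 38.7500 108.2500] = [16.5000 38.7500; 38.7500 108.7500]
BᵀPA = [-7.5000 -7.5000; -21.7500 -21.7500]
K = S⁻¹·BᵀPA = [0.0928 0.0928; -0.2331 -0.2331]
A−BK = [-0.0803 -0.0803; 0.9545 0.9545]
AᵀP(A−BK) = [0.1268 0.1268; 0.1268 0.1268]
P' = Q + AᵀP(A−BK) = [5.1268 -0.3732; -0.3732 0.3768]
tr(P') = 5.5036

5.5036


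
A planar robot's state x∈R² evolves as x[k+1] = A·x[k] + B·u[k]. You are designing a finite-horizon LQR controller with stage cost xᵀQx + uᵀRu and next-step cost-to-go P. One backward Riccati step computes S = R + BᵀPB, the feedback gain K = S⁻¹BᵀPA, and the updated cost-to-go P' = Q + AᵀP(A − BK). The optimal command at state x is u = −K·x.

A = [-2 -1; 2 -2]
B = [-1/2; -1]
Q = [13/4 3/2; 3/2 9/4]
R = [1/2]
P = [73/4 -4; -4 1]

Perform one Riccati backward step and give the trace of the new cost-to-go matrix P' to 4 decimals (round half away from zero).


BᵀP = [-5.1250 1.0000]
S = R + BᵀPB = [1/2] + [1.5625] = [2.0625]
BᵀPA = [12.2500 3.1250]
K = S⁻¹·BᵀPA = [5.9394 1.5152]
A−BK = [0.9697 -0.2424; 7.9394 -0.4848]
AᵀP(A−BK) = [36.2424 5.9394; 5.9394 1.5152]
P' = Q + AᵀP(A−BK) = [39.4924 7.4394; 7.4394 3.7652]
tr(P') = 43.2576

43.2576


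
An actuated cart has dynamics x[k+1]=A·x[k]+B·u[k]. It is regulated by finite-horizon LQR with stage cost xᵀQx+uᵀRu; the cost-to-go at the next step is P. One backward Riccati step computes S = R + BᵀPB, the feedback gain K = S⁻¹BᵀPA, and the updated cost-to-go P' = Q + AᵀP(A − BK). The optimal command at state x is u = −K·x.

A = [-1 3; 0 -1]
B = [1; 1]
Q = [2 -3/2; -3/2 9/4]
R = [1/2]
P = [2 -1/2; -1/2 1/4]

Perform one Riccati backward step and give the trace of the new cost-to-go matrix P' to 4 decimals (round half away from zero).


13.3214

BᵀP = [1.5000 -0.2500]
S = R + BᵀPB = [1/2] + [1.2500] = [1.7500]
BᵀPA = [-1.5000 4.7500]
K = S⁻¹·BᵀPA = [-0.8571 2.7143]
A−BK = [-0.1429 0.2857; 0.8571 -3.7143]
AᵀP(A−BK) = [0.7143 -2.4286; -2.4286 8.3571]
P' = Q + AᵀP(A−BK) = [2.7143 -3.9286; -3.9286 10.6071]
tr(P') = 13.3214


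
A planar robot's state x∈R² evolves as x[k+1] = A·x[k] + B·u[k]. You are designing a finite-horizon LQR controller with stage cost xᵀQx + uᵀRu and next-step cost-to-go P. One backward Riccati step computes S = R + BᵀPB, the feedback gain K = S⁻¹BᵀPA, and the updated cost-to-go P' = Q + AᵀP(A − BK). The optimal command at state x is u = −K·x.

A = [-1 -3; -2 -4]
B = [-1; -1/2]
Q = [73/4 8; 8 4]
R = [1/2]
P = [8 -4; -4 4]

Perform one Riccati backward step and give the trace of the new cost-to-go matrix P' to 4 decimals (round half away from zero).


51.3409

BᵀP = [-6.0000 2.0000]
S = R + BᵀPB = [1/2] + [5.0000] = [5.5000]
BᵀPA = [2.0000 10.0000]
K = S⁻¹·BᵀPA = [0.3636 1.8182]
A−BK = [-0.6364 -1.1818; -1.8182 -3.0909]
AᵀP(A−BK) = [7.2727 12.3636; 12.3636 21.8182]
P' = Q + AᵀP(A−BK) = [25.5227 20.3636; 20.3636 25.8182]
tr(P') = 51.3409


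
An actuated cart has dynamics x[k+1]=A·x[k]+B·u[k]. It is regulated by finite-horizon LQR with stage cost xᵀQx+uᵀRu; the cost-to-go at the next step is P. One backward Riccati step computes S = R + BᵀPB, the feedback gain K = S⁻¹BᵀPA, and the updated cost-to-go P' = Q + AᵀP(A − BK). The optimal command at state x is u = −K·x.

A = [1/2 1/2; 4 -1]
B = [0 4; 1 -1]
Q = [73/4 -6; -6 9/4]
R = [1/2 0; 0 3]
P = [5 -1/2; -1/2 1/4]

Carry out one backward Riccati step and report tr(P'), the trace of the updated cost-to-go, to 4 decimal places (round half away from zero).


BᵀP = [-0.5000 0.2500; 20.5000 -2.2500]
S = R + BᵀPB = [1/2 0; 0 3] + [0.2500 -2.2500; -2.2500 84.2500] = [0.7500 -2.2500; -2.2500 87.2500]
BᵀPA = [0.7500 -0.5000; 1.2500 12.5000]
K = S⁻¹·BᵀPA = [1.1304 -0.2567; 0.0435 0.1366]
A−BK = [0.3261 -0.0466; 2.9130 -0.6066]
AᵀP(A−BK) = [2.3478 -0.4783; -0.4783 0.1636]
P' = Q + AᵀP(A−BK) = [20.5978 -6.4783; -6.4783 2.4136]
tr(P') = 23.0114

23.0114


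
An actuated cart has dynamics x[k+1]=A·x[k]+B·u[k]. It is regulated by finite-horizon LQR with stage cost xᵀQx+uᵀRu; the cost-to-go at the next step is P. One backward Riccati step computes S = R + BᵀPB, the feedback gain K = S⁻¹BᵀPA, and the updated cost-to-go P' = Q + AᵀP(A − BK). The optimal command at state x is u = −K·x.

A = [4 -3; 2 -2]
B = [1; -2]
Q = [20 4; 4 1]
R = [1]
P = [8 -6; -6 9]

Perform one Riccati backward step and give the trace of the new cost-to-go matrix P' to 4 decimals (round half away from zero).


108.0725

BᵀP = [20.0000 -24.0000]
S = R + BᵀPB = [1] + [68.0000] = [69.0000]
BᵀPA = [32.0000 -12.0000]
K = S⁻¹·BᵀPA = [0.4638 -0.1739]
A−BK = [3.5362 -2.8261; 2.9275 -2.3478]
AᵀP(A−BK) = [53.1594 -42.4348; -42.4348 33.9130]
P' = Q + AᵀP(A−BK) = [73.1594 -38.4348; -38.4348 34.9130]
tr(P') = 108.0725


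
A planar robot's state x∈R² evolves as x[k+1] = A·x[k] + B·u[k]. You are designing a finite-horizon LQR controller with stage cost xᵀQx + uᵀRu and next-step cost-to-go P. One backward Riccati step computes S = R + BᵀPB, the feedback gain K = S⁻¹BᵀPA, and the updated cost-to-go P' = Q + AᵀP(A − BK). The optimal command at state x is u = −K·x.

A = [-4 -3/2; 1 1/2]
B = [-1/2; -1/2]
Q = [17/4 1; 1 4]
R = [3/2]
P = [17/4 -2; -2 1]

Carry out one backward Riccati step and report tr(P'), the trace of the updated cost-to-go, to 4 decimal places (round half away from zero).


90.1983

BᵀP = [-1.1250 0.5000]
S = R + BᵀPB = [3/2] + [0.3125] = [1.8125]
BᵀPA = [5.0000 1.9375]
K = S⁻¹·BᵀPA = [2.7586 1.0690]
A−BK = [-2.6207 -0.9655; 2.3793 1.0345]
AᵀP(A−BK) = [71.2069 27.6552; 27.6552 10.7414]
P' = Q + AᵀP(A−BK) = [75.4569 28.6552; 28.6552 14.7414]
tr(P') = 90.1983


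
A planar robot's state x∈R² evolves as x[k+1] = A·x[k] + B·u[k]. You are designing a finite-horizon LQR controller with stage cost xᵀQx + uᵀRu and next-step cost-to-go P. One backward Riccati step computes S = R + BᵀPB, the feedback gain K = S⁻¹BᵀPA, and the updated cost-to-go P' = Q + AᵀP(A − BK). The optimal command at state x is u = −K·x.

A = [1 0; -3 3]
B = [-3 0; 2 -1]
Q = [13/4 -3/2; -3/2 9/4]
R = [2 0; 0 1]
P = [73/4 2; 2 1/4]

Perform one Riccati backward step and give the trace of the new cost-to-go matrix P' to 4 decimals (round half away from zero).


BᵀP = [-50.7500 -5.5000; -2.0000 -0.2500]
S = R + BᵀPB = [2 0; 0 1] + [141.2500 5.5000; 5.5000 0.2500] = [143.2500 5.5000; 5.5000 1.2500]
BᵀPA = [-34.2500 -16.5000; -1.2500 -0.7500]
K = S⁻¹·BᵀPA = [-0.2415 -0.1109; 0.0626 -0.1121]
A−BK = [0.2755 -0.3326; -2.4544 3.1096]
AᵀP(A−BK) = [0.3070 -0.1877; -0.1877 0.3364]
P' = Q + AᵀP(A−BK) = [3.5570 -1.6877; -1.6877 2.5864]
tr(P') = 6.1434

6.1434


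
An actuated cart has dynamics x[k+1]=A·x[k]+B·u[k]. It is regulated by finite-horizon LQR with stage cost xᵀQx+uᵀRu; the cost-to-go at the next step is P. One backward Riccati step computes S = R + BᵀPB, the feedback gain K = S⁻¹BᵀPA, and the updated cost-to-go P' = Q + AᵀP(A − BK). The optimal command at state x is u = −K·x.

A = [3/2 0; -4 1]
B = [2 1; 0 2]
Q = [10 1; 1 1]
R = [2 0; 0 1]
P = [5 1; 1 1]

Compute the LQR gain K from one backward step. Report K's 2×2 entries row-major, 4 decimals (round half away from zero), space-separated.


BᵀP = [10.0000 2.0000; 7.0000 3.0000]
S = R + BᵀPB = [2 0; 0 1] + [20.0000 14.0000; 14.0000 13.0000] = [22.0000 14.0000; 14.0000 14.0000]
BᵀPA = [7.0000 2.0000; -1.5000 3.0000]
K = S⁻¹·BᵀPA = [1.0625 -0.1250; -1.1696 0.3393]
A−BK = [0.5446 -0.0893; -1.6607 0.3214]
AᵀP(A−BK) = [6.0580 -1.1161; -1.1161 0.2321]
P' = Q + AᵀP(A−BK) = [16.0580 -0.1161; -0.1161 1.2321]
tr(P') = 17.2902

1.0625 -0.1250 -1.1696 0.3393


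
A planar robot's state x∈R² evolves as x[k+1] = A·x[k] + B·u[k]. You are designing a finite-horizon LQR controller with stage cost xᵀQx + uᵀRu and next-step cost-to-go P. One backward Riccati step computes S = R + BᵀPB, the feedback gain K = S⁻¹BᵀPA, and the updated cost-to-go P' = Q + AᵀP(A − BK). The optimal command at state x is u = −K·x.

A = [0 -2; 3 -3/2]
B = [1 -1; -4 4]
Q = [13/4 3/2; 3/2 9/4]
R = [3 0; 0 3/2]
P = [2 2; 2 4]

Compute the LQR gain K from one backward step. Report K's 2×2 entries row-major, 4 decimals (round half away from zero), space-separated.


BᵀP = [-6.0000 -14.0000; 6.0000 14.0000]
S = R + BᵀPB = [3 0; 0 3/2] + [50.0000 -50.0000; -50.0000 50.0000] = [53.0000 -50.0000; -50.0000 51.5000]
BᵀPA = [-42.0000 33.0000; 42.0000 -33.0000]
K = S⁻¹·BᵀPA = [-0.2745 0.2157; 0.5490 -0.4314]
A−BK = [0.8235 -2.6471; -0.2941 1.0882]
AᵀP(A−BK) = [1.4118 -2.8235; -2.8235 7.6471]
P' = Q + AᵀP(A−BK) = [4.6618 -1.3235; -1.3235 9.8971]
tr(P') = 14.5588

-0.2745 0.2157 0.5490 -0.4314


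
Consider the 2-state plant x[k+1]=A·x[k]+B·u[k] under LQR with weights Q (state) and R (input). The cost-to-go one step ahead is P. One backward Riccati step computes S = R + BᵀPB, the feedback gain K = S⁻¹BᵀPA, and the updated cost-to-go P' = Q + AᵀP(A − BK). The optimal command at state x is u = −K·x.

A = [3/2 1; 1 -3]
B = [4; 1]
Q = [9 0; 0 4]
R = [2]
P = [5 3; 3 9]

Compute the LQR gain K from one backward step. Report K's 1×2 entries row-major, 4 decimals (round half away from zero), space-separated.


BᵀP = [23.0000 21.0000]
S = R + BᵀPB = [2] + [113.0000] = [115.0000]
BᵀPA = [55.5000 -40.0000]
K = S⁻¹·BᵀPA = [0.4826 -0.3478]
A−BK = [-0.4304 2.3913; 0.5174 -2.6522]
AᵀP(A−BK) = [2.4652 -10.6957; -10.6957 54.0870]
P' = Q + AᵀP(A−BK) = [11.4652 -10.6957; -10.6957 58.0870]
tr(P') = 69.5522

0.4826 -0.3478


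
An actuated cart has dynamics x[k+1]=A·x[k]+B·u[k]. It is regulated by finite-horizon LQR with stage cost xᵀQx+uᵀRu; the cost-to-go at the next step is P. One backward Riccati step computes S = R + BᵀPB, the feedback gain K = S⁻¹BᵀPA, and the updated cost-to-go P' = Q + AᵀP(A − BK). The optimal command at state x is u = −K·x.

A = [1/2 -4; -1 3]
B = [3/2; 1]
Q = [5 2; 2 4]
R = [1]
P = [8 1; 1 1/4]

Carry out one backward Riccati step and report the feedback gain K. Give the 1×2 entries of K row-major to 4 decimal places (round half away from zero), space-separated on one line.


BᵀP = [13.0000 1.7500]
S = R + BᵀPB = [1] + [21.2500] = [22.2500]
BᵀPA = [4.7500 -46.7500]
K = S⁻¹·BᵀPA = [0.2135 -2.1011]
A−BK = [0.1798 -0.8483; -1.2135 5.1011]
AᵀP(A−BK) = [0.2360 -1.2697; -1.2697 8.0225]
P' = Q + AᵀP(A−BK) = [5.2360 0.7303; 0.7303 12.0225]
tr(P') = 17.2584

0.2135 -2.1011


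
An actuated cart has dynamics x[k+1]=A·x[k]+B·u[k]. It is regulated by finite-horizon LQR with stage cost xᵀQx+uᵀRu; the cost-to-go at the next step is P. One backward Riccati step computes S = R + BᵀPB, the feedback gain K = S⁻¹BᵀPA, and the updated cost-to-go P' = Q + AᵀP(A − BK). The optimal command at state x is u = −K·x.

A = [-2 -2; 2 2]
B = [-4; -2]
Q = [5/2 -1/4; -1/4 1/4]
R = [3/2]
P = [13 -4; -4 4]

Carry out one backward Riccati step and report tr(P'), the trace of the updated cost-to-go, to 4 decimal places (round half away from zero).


BᵀP = [-44.0000 8.0000]
S = R + BᵀPB = [3/2] + [160.0000] = [161.5000]
BᵀPA = [104.0000 104.0000]
K = S⁻¹·BᵀPA = [0.6440 0.6440]
A−BK = [0.5759 0.5759; 3.2879 3.2879]
AᵀP(A−BK) = [33.0279 33.0279; 33.0279 33.0279]
P' = Q + AᵀP(A−BK) = [35.5279 32.7779; 32.7779 33.2779]
tr(P') = 68.8057

68.8057


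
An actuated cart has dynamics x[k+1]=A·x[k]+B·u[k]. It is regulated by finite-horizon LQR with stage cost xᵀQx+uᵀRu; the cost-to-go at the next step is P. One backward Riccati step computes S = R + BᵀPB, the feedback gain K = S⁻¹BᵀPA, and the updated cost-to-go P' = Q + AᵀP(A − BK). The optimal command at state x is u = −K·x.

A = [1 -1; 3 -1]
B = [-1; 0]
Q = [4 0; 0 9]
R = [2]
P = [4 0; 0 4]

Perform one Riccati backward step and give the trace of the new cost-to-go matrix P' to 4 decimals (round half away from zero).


BᵀP = [-4.0000 0.0000]
S = R + BᵀPB = [2] + [4.0000] = [6.0000]
BᵀPA = [-4.0000 4.0000]
K = S⁻¹·BᵀPA = [-0.6667 0.6667]
A−BK = [0.3333 -0.3333; 3.0000 -1.0000]
AᵀP(A−BK) = [37.3333 -13.3333; -13.3333 5.3333]
P' = Q + AᵀP(A−BK) = [41.3333 -13.3333; -13.3333 14.3333]
tr(P') = 55.6667

55.6667


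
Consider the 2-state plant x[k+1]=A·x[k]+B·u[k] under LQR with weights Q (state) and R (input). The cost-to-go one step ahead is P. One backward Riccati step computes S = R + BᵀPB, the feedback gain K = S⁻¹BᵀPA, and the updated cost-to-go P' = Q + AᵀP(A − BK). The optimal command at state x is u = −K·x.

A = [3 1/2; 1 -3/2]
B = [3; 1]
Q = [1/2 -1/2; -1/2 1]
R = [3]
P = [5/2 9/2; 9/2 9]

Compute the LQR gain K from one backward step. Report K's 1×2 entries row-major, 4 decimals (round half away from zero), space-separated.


0.9512 -0.4512

BᵀP = [12.0000 22.5000]
S = R + BᵀPB = [3] + [58.5000] = [61.5000]
BᵀPA = [58.5000 -27.7500]
K = S⁻¹·BᵀPA = [0.9512 -0.4512]
A−BK = [0.1463 1.8537; 0.0488 -1.0488]
AᵀP(A−BK) = [2.8537 -1.3537; -1.3537 1.6037]
P' = Q + AᵀP(A−BK) = [3.3537 -1.8537; -1.8537 2.6037]
tr(P') = 5.9573


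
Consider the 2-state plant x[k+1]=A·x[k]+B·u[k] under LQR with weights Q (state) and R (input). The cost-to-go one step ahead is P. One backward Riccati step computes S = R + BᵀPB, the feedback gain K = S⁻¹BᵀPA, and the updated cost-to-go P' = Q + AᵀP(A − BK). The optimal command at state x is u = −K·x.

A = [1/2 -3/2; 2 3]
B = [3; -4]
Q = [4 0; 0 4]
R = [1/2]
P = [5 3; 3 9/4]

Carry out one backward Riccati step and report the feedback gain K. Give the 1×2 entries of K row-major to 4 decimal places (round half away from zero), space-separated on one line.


0.1579 -0.4737

BᵀP = [3.0000 0.0000]
S = R + BᵀPB = [1/2] + [9.0000] = [9.5000]
BᵀPA = [1.5000 -4.5000]
K = S⁻¹·BᵀPA = [0.1579 -0.4737]
A−BK = [0.0263 -0.0789; 2.6316 1.1053]
AᵀP(A−BK) = [16.0132 5.9605; 5.9605 2.3684]
P' = Q + AᵀP(A−BK) = [20.0132 5.9605; 5.9605 6.3684]
tr(P') = 26.3816


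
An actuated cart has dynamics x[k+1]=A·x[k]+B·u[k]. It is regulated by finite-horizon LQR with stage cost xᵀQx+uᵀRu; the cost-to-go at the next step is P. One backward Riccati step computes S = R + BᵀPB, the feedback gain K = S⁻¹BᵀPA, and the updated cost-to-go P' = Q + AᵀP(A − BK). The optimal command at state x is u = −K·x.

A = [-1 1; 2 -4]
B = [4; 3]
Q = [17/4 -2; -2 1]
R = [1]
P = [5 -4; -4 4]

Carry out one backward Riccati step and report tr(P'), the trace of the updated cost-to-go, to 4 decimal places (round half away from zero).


103.6310

BᵀP = [8.0000 -4.0000]
S = R + BᵀPB = [1] + [20.0000] = [21.0000]
BᵀPA = [-16.0000 24.0000]
K = S⁻¹·BᵀPA = [-0.7619 1.1429]
A−BK = [2.0476 -3.5714; 4.2857 -7.4286]
AᵀP(A−BK) = [24.8095 -42.7143; -42.7143 73.5714]
P' = Q + AᵀP(A−BK) = [29.0595 -44.7143; -44.7143 74.5714]
tr(P') = 103.6310


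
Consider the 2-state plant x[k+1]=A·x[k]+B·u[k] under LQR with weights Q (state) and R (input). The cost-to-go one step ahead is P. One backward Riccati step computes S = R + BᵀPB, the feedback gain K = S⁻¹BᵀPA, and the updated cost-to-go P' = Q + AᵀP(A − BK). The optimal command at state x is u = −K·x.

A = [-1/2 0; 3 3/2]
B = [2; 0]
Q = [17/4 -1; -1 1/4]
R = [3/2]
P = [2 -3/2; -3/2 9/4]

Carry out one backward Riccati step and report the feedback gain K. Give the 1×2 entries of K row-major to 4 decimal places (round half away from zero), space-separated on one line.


BᵀP = [4.0000 -3.0000]
S = R + BᵀPB = [3/2] + [8.0000] = [9.5000]
BᵀPA = [-11.0000 -4.5000]
K = S⁻¹·BᵀPA = [-1.1579 -0.4737]
A−BK = [1.8158 0.9474; 3.0000 1.5000]
AᵀP(A−BK) = [12.5132 6.0395; 6.0395 2.9309]
P' = Q + AᵀP(A−BK) = [16.7632 5.0395; 5.0395 3.1809]
tr(P') = 19.9441

-1.1579 -0.4737


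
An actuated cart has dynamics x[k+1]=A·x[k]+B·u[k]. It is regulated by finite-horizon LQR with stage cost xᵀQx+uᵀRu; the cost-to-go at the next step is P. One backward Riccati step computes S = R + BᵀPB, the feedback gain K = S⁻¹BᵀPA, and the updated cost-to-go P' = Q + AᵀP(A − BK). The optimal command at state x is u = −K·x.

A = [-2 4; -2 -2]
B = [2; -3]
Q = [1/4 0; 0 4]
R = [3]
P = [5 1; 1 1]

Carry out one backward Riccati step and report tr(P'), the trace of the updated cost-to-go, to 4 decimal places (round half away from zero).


52.0500

BᵀP = [7.0000 -1.0000]
S = R + BᵀPB = [3] + [17.0000] = [20.0000]
BᵀPA = [-12.0000 30.0000]
K = S⁻¹·BᵀPA = [-0.6000 1.5000]
A−BK = [-0.8000 1.0000; -3.8000 2.5000]
AᵀP(A−BK) = [24.8000 -22.0000; -22.0000 23.0000]
P' = Q + AᵀP(A−BK) = [25.0500 -22.0000; -22.0000 27.0000]
tr(P') = 52.0500


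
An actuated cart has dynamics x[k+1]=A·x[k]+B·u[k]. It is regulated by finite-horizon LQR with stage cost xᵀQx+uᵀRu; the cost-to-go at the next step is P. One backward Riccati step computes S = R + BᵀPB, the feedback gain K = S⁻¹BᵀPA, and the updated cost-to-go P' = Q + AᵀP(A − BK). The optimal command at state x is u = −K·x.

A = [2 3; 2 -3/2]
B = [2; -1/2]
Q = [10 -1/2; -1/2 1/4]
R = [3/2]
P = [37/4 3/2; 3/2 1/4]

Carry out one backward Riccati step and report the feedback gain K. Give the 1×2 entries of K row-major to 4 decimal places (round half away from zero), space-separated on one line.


BᵀP = [17.7500 2.8750]
S = R + BᵀPB = [3/2] + [34.0625] = [35.5625]
BᵀPA = [41.2500 48.9375]
K = S⁻¹·BᵀPA = [1.1599 1.3761]
A−BK = [-0.3199 0.2478; 2.5800 -0.8120]
AᵀP(A−BK) = [2.1529 2.4859; 2.4859 2.9697]
P' = Q + AᵀP(A−BK) = [12.1529 1.9859; 1.9859 3.2197]
tr(P') = 15.3726

1.1599 1.3761


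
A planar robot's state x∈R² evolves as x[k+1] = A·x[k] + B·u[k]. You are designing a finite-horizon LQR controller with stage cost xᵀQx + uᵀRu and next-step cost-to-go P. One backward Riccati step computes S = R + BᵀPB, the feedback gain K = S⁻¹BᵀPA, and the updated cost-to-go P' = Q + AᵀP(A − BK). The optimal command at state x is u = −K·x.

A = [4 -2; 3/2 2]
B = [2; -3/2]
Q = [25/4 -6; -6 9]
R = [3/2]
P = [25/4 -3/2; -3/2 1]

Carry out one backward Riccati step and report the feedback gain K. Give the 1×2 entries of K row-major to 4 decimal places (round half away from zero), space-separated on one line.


BᵀP = [14.7500 -4.5000]
S = R + BᵀPB = [3/2] + [36.2500] = [37.7500]
BᵀPA = [52.2500 -38.5000]
K = S⁻¹·BᵀPA = [1.3841 -1.0199]
A−BK = [1.2318 0.0397; 3.5762 0.4702]
AᵀP(A−BK) = [11.9305 -1.2119; -1.2119 1.7351]
P' = Q + AᵀP(A−BK) = [18.1805 -7.2119; -7.2119 10.7351]
tr(P') = 28.9156

1.3841 -1.0199


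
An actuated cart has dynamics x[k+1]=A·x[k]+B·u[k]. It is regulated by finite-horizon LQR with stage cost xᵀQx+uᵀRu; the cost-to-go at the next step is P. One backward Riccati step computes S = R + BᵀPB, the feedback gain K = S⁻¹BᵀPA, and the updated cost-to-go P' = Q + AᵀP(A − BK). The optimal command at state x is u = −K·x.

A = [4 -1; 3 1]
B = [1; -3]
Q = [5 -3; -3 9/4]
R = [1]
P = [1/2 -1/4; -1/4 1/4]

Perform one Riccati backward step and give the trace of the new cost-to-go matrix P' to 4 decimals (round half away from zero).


11.0238

BᵀP = [1.2500 -1.0000]
S = R + BᵀPB = [1] + [4.2500] = [5.2500]
BᵀPA = [2.0000 -2.2500]
K = S⁻¹·BᵀPA = [0.3810 -0.4286]
A−BK = [3.6190 -0.5714; 4.1429 -0.2857]
AᵀP(A−BK) = [3.4881 -0.6429; -0.6429 0.2857]
P' = Q + AᵀP(A−BK) = [8.4881 -3.6429; -3.6429 2.5357]
tr(P') = 11.0238


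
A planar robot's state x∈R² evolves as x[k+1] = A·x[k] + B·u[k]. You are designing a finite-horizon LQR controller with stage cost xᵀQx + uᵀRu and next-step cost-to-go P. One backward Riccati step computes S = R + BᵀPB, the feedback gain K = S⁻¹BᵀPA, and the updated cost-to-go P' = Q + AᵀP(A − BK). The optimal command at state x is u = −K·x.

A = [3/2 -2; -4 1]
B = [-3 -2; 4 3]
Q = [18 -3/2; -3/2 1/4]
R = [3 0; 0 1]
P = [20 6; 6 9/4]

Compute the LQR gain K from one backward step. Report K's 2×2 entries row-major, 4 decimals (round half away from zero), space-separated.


BᵀP = [-36.0000 -9.0000; -22.0000 -5.2500]
S = R + BᵀPB = [3 0; 0 1] + [72.0000 45.0000; 45.0000 28.2500] = [75.0000 45.0000; 45.0000 29.2500]
BᵀPA = [-18.0000 63.0000; -12.0000 38.7500]
K = S⁻¹·BᵀPA = [0.0800 0.5867; -0.5333 0.4222]
A−BK = [0.6733 0.6044; -2.7200 -2.6133]
AᵀP(A−BK) = [4.0400 3.6267; 3.6267 4.9289]
P' = Q + AᵀP(A−BK) = [22.0400 2.1267; 2.1267 5.1789]
tr(P') = 27.2189

0.0800 0.5867 -0.5333 0.4222


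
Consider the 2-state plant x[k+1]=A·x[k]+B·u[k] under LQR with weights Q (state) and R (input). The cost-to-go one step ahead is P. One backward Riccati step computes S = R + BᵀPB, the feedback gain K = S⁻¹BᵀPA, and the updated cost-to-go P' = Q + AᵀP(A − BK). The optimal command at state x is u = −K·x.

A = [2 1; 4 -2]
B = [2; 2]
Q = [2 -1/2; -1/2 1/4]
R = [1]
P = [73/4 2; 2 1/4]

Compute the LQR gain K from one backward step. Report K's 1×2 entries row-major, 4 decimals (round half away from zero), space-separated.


BᵀP = [40.5000 4.5000]
S = R + BᵀPB = [1] + [90.0000] = [91.0000]
BᵀPA = [99.0000 31.5000]
K = S⁻¹·BᵀPA = [1.0879 0.3462]
A−BK = [-0.1758 0.3077; 1.8242 -2.6923]
AᵀP(A−BK) = [1.2967 0.2308; 0.2308 0.3462]
P' = Q + AᵀP(A−BK) = [3.2967 -0.2692; -0.2692 0.5962]
tr(P') = 3.8929

1.0879 0.3462


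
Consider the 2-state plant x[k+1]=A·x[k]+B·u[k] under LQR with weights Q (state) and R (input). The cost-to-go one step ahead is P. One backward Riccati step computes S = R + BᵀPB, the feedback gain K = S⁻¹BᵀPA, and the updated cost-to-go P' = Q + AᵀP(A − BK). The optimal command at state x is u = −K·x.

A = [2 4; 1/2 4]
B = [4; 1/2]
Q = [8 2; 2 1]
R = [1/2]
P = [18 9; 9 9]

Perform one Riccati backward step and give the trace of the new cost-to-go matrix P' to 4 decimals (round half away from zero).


59.0784

BᵀP = [76.5000 40.5000]
S = R + BᵀPB = [1/2] + [326.2500] = [326.7500]
BᵀPA = [173.2500 468.0000]
K = S⁻¹·BᵀPA = [0.5302 1.4323]
A−BK = [-0.1209 -1.7292; 0.2349 3.2839]
AᵀP(A−BK) = [0.3891 3.8562; 3.8562 49.6894]
P' = Q + AᵀP(A−BK) = [8.3891 5.8562; 5.8562 50.6894]
tr(P') = 59.0784


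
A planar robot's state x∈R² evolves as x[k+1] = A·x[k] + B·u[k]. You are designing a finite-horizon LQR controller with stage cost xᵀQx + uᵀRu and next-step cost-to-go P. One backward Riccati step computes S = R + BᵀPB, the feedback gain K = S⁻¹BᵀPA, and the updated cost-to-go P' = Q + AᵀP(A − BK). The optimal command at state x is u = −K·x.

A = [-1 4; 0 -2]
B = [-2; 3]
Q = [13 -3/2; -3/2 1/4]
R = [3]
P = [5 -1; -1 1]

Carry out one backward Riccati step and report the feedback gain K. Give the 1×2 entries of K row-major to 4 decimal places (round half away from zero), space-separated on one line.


0.2955 -1.4091

BᵀP = [-13.0000 5.0000]
S = R + BᵀPB = [3] + [41.0000] = [44.0000]
BᵀPA = [13.0000 -62.0000]
K = S⁻¹·BᵀPA = [0.2955 -1.4091]
A−BK = [-0.4091 1.1818; -0.8864 2.2273]
AᵀP(A−BK) = [1.1591 -3.6818; -3.6818 12.6364]
P' = Q + AᵀP(A−BK) = [14.1591 -5.1818; -5.1818 12.8864]
tr(P') = 27.0455


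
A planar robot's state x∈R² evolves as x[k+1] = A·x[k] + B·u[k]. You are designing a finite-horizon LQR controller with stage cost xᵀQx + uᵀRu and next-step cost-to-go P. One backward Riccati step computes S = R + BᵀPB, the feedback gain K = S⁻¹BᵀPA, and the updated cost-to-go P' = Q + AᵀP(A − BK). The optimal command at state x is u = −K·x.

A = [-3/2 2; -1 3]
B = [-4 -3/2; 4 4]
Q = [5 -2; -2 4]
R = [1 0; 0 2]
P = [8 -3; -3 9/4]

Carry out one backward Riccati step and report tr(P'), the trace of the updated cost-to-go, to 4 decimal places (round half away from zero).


16.2536

BᵀP = [-44.0000 21.0000; -24.0000 13.5000]
S = R + BᵀPB = [1 0; 0 2] + [260.0000 150.0000; 150.0000 90.0000] = [261.0000 150.0000; 150.0000 92.0000]
BᵀPA = [45.0000 -25.0000; 22.5000 -7.5000]
K = S⁻¹·BᵀPA = [0.5060 -0.7771; -0.5804 1.1855]
A−BK = [-0.3467 0.6698; -0.7024 1.3664]
AᵀP(A−BK) = [1.5402 -2.9539; -2.9539 5.7135]
P' = Q + AᵀP(A−BK) = [6.5402 -4.9539; -4.9539 9.7135]
tr(P') = 16.2536


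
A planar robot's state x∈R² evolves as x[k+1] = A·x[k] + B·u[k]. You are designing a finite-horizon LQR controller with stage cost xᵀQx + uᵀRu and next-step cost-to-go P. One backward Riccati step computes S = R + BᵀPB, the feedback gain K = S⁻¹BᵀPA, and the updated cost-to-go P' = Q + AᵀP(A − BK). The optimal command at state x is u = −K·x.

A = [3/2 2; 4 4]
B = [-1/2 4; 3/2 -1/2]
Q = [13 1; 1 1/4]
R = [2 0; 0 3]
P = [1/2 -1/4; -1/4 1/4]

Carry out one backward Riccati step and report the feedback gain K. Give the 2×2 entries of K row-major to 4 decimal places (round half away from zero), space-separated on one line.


0.3134 0.2845 -0.0374 0.0441

BᵀP = [-0.6250 0.5000; 2.1250 -1.1250]
S = R + BᵀPB = [2 0; 0 3] + [1.0625 -2.7500; -2.7500 9.0625] = [3.0625 -2.7500; -2.7500 12.0625]
BᵀPA = [1.0625 0.7500; -1.3125 -0.2500]
K = S⁻¹·BᵀPA = [0.3134 0.2845; -0.0374 0.0441]
A−BK = [1.8061 1.9657; 3.5112 3.5953]
AᵀP(A−BK) = [1.7430 1.7556; 1.7556 1.7976]
P' = Q + AᵀP(A−BK) = [14.7430 2.7556; 2.7556 2.0476]
tr(P') = 16.7906


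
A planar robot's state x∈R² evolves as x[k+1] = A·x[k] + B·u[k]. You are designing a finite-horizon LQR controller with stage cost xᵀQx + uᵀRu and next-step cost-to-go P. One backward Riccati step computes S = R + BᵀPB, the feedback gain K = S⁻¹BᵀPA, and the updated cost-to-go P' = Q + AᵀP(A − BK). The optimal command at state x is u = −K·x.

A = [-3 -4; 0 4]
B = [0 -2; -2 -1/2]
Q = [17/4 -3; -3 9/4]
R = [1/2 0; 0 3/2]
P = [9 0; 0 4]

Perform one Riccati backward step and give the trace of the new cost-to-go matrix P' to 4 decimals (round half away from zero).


18.5424

BᵀP = [0.0000 -8.0000; -18.0000 -2.0000]
S = R + BᵀPB = [1/2 0; 0 3/2] + [16.0000 4.0000; 4.0000 37.0000] = [16.5000 4.0000; 4.0000 38.5000]
BᵀPA = [0.0000 -32.0000; 54.0000 64.0000]
K = S⁻¹·BᵀPA = [-0.3488 -2.4029; 1.4388 1.9120]
A−BK = [-0.1223 -0.1760; 0.0218 0.1502]
AᵀP(A−BK) = [3.3028 4.7525; 4.7525 8.7396]
P' = Q + AᵀP(A−BK) = [7.5528 1.7525; 1.7525 10.9896]
tr(P') = 18.5424


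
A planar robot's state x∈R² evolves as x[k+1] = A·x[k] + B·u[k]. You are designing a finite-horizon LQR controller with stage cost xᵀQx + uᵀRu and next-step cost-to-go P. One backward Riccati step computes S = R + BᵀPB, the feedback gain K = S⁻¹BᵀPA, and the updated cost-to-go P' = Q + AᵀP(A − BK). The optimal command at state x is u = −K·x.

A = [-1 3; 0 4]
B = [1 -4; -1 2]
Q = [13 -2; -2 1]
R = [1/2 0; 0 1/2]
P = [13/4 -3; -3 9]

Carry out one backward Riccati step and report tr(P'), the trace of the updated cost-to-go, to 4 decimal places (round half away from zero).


48.5596

BᵀP = [6.2500 -12.0000; -19.0000 30.0000]
S = R + BᵀPB = [1/2 0; 0 1/2] + [18.2500 -49.0000; -49.0000 136.0000] = [18.7500 -49.0000; -49.0000 136.5000]
BᵀPA = [-6.2500 -29.2500; 19.0000 63.0000]
K = S⁻¹·BᵀPA = [0.4917 -5.7182; 0.3157 -1.5912]
A−BK = [-0.2289 2.3536; -0.1397 1.4641]
AᵀP(A−BK) = [0.3248 -3.2569; -3.2569 34.2348]
P' = Q + AᵀP(A−BK) = [13.3248 -5.2569; -5.2569 35.2348]
tr(P') = 48.5596


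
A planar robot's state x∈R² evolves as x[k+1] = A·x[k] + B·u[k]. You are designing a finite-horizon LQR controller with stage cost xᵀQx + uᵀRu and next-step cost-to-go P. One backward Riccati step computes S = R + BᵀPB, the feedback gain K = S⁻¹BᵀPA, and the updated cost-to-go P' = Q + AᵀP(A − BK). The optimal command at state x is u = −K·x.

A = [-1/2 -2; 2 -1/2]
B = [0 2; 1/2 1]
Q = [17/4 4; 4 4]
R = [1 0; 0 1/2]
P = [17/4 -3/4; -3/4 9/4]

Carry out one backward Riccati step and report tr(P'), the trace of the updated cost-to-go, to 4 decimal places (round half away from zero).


16.3112

BᵀP = [-0.3750 1.1250; 7.7500 0.7500]
S = R + BᵀPB = [1 0; 0 1/2] + [0.5625 0.3750; 0.3750 16.2500] = [1.5625 0.3750; 0.3750 16.7500]
BᵀPA = [2.4375 0.1875; -2.3750 -15.8750]
K = S⁻¹·BᵀPA = [1.6026 0.3493; -0.1777 -0.9556]
A−BK = [-0.1447 -0.0888; 1.3764 0.2809]
AᵀP(A−BK) = [7.2341 1.6915; 1.6915 0.8271]
P' = Q + AᵀP(A−BK) = [11.4841 5.6915; 5.6915 4.8271]
tr(P') = 16.3112


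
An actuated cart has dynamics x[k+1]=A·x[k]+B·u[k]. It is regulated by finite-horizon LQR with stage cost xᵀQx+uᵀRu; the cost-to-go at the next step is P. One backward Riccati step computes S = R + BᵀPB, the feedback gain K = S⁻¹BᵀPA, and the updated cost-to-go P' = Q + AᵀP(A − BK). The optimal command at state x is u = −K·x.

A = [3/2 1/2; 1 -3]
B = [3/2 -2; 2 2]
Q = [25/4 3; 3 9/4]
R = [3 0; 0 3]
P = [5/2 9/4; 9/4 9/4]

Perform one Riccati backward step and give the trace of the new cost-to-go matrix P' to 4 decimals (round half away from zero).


BᵀP = [8.2500 7.8750; -0.5000 0.0000]
S = R + BᵀPB = [3 0; 0 3] + [28.1250 -0.7500; -0.7500 1.0000] = [31.1250 -0.7500; -0.7500 4.0000]
BᵀPA = [20.2500 -19.5000; -0.7500 -0.2500]
K = S⁻¹·BᵀPA = [0.6490 -0.6309; -0.0658 -0.1808]
A−BK = [0.3949 1.0847; -0.1664 -1.3767]
AᵀP(A−BK) = [1.4331 -1.2356; -1.2356 1.7780]
P' = Q + AᵀP(A−BK) = [7.6831 1.7644; 1.7644 4.0280]
tr(P') = 11.7110

11.7110


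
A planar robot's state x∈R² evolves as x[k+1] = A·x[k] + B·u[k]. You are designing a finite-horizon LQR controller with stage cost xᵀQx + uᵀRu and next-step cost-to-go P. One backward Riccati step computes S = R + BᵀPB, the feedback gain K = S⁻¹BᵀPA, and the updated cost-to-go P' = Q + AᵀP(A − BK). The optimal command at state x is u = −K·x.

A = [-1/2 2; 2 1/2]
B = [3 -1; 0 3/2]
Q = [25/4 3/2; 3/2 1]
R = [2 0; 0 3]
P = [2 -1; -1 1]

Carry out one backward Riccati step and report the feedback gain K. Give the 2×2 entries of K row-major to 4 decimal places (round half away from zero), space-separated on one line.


BᵀP = [6.0000 -3.0000; -3.5000 2.5000]
S = R + BᵀPB = [2 0; 0 3] + [18.0000 -10.5000; -10.5000 7.2500] = [20.0000 -10.5000; -10.5000 10.2500]
BᵀPA = [-9.0000 10.5000; 6.7500 -5.7500]
K = S⁻¹·BᵀPA = [-0.2256 0.4987; 0.4274 -0.0501]
A−BK = [0.6042 0.4538; 1.3588 0.5752]
AᵀP(A−BK) = [1.5844 0.0765; 0.0765 0.7256]
P' = Q + AᵀP(A−BK) = [7.8344 1.5765; 1.5765 1.7256]
tr(P') = 9.5600

-0.2256 0.4987 0.4274 -0.0501


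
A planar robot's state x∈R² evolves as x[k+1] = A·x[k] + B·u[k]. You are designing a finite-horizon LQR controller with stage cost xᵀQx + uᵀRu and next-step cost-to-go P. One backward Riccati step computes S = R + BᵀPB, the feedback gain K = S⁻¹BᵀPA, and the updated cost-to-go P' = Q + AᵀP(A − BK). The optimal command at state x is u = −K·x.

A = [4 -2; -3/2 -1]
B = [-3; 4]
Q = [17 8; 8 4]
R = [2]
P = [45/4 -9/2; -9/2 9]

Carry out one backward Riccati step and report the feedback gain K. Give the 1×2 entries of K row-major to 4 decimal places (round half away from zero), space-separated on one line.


BᵀP = [-51.7500 49.5000]
S = R + BᵀPB = [2] + [353.2500] = [355.2500]
BᵀPA = [-281.2500 54.0000]
K = S⁻¹·BᵀPA = [-0.7917 0.1520]
A−BK = [1.6249 -1.5440; 1.6668 -1.6080]
AᵀP(A−BK) = [31.5855 -29.2484; -29.2484 27.7917]
P' = Q + AᵀP(A−BK) = [48.5855 -21.2484; -21.2484 31.7917]
tr(P') = 80.3772

-0.7917 0.1520


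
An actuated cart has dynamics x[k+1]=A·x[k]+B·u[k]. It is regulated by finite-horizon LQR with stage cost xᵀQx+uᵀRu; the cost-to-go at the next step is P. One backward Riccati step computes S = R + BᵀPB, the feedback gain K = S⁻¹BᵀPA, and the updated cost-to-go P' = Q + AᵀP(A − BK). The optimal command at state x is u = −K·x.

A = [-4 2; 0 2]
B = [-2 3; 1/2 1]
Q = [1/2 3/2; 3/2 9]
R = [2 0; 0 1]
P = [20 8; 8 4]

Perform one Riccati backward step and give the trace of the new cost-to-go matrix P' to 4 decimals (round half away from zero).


12.8673

BᵀP = [-36.0000 -14.0000; 68.0000 28.0000]
S = R + BᵀPB = [2 0; 0 1] + [65.0000 -122.0000; -122.0000 232.0000] = [67.0000 -122.0000; -122.0000 233.0000]
BᵀPA = [144.0000 -100.0000; -272.0000 192.0000]
K = S⁻¹·BᵀPA = [0.5062 0.1706; -0.9023 0.9133]
A−BK = [-0.2806 -0.3989; 0.6492 1.0014]
AᵀP(A−BK) = [1.6726 -0.1320; -0.1320 1.6946]
P' = Q + AᵀP(A−BK) = [2.1726 1.3680; 1.3680 10.6946]
tr(P') = 12.8673
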